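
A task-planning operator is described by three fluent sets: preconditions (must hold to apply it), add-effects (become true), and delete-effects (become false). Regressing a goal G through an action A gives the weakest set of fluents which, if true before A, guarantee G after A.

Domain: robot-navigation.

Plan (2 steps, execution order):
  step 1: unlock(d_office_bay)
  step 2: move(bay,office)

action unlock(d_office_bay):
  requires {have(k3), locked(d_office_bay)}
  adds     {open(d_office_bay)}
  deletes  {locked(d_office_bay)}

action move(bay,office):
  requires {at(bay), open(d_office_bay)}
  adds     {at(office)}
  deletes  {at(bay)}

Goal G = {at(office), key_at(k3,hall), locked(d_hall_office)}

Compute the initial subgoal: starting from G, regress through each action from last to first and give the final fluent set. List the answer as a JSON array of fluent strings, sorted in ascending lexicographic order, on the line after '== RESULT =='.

Regress step by step:
  through step 2 (move(bay,office)): drop {at(office)}, keep {key_at(k3,hall), locked(d_hall_office)}, require {at(bay), open(d_office_bay)}
    → {at(bay), key_at(k3,hall), locked(d_hall_office), open(d_office_bay)}
  through step 1 (unlock(d_office_bay)): drop {open(d_office_bay)}, keep {at(bay), key_at(k3,hall), locked(d_hall_office)}, require {have(k3), locked(d_office_bay)}
    → {at(bay), have(k3), key_at(k3,hall), locked(d_hall_office), locked(d_office_bay)}

== RESULT ==
["at(bay)", "have(k3)", "key_at(k3,hall)", "locked(d_hall_office)", "locked(d_office_bay)"]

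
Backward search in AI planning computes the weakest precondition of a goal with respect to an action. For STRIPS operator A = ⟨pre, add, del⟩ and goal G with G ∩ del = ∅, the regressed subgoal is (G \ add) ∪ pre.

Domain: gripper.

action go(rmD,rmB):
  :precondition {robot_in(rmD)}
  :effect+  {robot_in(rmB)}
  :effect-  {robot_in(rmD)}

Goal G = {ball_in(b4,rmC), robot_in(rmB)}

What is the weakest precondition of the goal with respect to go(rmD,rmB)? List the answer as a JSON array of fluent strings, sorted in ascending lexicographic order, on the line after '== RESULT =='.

Compute (G \ add) ∪ pre:
  G ∩ del = {}  (empty — regression defined)
  G \ add = {ball_in(b4,rmC), robot_in(rmB)} \ {robot_in(rmB)} = {ball_in(b4,rmC)}
  ∪ pre   = {ball_in(b4,rmC)} ∪ {robot_in(rmD)}
          = {ball_in(b4,rmC), robot_in(rmD)}

== RESULT ==
["ball_in(b4,rmC)", "robot_in(rmD)"]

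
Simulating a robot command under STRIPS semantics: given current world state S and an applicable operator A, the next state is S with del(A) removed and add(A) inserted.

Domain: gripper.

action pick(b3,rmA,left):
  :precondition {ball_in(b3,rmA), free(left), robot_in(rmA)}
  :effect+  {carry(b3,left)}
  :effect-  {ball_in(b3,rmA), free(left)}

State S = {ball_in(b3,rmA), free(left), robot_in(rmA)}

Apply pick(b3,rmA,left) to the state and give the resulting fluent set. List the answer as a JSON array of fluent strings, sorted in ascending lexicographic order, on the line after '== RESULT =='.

Compute (S \ del) ∪ add:
  pre ⊆ S: {ball_in(b3,rmA), free(left), robot_in(rmA)} ⊆ S  — applicable
  S \ del = {robot_in(rmA)}
  ∪ add   = {carry(b3,left), robot_in(rmA)}

== RESULT ==
["carry(b3,left)", "robot_in(rmA)"]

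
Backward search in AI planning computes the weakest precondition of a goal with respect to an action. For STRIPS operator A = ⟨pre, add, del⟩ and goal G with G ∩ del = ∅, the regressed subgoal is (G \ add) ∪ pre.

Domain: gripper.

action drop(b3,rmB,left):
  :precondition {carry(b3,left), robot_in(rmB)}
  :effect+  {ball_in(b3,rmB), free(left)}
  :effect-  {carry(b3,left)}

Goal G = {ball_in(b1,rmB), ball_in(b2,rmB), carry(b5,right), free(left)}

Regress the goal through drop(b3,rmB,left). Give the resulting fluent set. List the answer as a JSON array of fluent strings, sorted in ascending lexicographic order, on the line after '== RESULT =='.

Compute (G \ add) ∪ pre:
  G ∩ del = {}  (empty — regression defined)
  G \ add = {ball_in(b1,rmB), ball_in(b2,rmB), carry(b5,right), free(left)} \ {ball_in(b3,rmB), free(left)} = {ball_in(b1,rmB), ball_in(b2,rmB), carry(b5,right)}
  ∪ pre   = {ball_in(b1,rmB), ball_in(b2,rmB), carry(b5,right)} ∪ {carry(b3,left), robot_in(rmB)}
          = {ball_in(b1,rmB), ball_in(b2,rmB), carry(b3,left), carry(b5,right), robot_in(rmB)}

== RESULT ==
["ball_in(b1,rmB)", "ball_in(b2,rmB)", "carry(b3,left)", "carry(b5,right)", "robot_in(rmB)"]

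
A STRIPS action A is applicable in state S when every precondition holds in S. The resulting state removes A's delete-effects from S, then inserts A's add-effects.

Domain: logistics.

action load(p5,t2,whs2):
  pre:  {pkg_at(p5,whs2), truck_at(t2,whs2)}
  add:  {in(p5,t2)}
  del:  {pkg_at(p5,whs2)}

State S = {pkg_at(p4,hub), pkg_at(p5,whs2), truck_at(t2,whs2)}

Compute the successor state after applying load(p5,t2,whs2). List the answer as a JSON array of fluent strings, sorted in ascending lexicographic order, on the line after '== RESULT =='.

Progress:
  pre ⊆ S: {pkg_at(p5,whs2), truck_at(t2,whs2)} ⊆ S  — applicable
  S \ del = {pkg_at(p4,hub), truck_at(t2,whs2)}
  ∪ add   = {in(p5,t2), pkg_at(p4,hub), truck_at(t2,whs2)}

== RESULT ==
["in(p5,t2)", "pkg_at(p4,hub)", "truck_at(t2,whs2)"]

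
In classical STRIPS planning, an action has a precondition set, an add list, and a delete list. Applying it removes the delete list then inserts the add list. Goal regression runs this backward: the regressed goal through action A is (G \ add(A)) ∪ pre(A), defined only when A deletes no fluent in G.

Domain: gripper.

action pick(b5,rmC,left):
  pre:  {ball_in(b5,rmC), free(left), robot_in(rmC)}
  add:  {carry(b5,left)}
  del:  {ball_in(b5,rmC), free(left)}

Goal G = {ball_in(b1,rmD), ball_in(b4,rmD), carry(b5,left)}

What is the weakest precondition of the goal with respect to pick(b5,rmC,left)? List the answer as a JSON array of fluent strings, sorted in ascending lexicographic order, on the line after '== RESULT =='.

Regress:
  G ∩ del = {}  (empty — regression defined)
  G \ add = {ball_in(b1,rmD), ball_in(b4,rmD), carry(b5,left)} \ {carry(b5,left)} = {ball_in(b1,rmD), ball_in(b4,rmD)}
  ∪ pre   = {ball_in(b1,rmD), ball_in(b4,rmD)} ∪ {ball_in(b5,rmC), free(left), robot_in(rmC)}
          = {ball_in(b1,rmD), ball_in(b4,rmD), ball_in(b5,rmC), free(left), robot_in(rmC)}

== RESULT ==
["ball_in(b1,rmD)", "ball_in(b4,rmD)", "ball_in(b5,rmC)", "free(left)", "robot_in(rmC)"]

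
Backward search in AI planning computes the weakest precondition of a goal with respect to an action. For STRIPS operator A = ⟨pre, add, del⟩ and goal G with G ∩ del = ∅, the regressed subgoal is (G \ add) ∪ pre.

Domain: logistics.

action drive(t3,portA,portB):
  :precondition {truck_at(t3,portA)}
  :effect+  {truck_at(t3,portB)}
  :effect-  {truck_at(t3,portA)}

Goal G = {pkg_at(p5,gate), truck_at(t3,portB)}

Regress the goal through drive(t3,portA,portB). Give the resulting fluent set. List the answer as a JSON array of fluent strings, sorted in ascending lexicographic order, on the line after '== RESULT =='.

Compute (G \ add) ∪ pre:
  G ∩ del = {}  (empty — regression defined)
  G \ add = {pkg_at(p5,gate), truck_at(t3,portB)} \ {truck_at(t3,portB)} = {pkg_at(p5,gate)}
  ∪ pre   = {pkg_at(p5,gate)} ∪ {truck_at(t3,portA)}
          = {pkg_at(p5,gate), truck_at(t3,portA)}

== RESULT ==
["pkg_at(p5,gate)", "truck_at(t3,portA)"]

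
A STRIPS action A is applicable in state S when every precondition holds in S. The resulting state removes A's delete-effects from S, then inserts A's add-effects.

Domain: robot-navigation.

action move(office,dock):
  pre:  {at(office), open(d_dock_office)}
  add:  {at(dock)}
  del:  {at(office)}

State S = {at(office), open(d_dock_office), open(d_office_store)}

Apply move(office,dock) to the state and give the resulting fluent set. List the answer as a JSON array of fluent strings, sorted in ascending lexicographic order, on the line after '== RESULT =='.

Compute (S \ del) ∪ add:
  pre ⊆ S: {at(office), open(d_dock_office)} ⊆ S  — applicable
  S \ del = {open(d_dock_office), open(d_office_store)}
  ∪ add   = {at(dock), open(d_dock_office), open(d_office_store)}

== RESULT ==
["at(dock)", "open(d_dock_office)", "open(d_office_store)"]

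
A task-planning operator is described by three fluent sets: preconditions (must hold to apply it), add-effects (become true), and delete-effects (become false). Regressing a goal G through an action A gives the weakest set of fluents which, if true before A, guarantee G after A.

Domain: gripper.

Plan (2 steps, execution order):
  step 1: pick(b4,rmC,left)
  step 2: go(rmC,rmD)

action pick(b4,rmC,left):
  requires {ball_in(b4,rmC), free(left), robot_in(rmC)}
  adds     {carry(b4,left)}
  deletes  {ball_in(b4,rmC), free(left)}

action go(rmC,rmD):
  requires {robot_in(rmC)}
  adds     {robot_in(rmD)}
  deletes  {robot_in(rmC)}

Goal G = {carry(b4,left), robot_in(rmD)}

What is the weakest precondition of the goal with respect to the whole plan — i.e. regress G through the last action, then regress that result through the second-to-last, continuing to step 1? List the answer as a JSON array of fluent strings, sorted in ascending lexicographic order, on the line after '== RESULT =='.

Work backward from the goal:
  through step 2 (go(rmC,rmD)): drop {robot_in(rmD)}, keep {carry(b4,left)}, require {robot_in(rmC)}
    → {carry(b4,left), robot_in(rmC)}
  through step 1 (pick(b4,rmC,left)): drop {carry(b4,left)}, keep {robot_in(rmC)}, require {ball_in(b4,rmC), free(left), robot_in(rmC)}
    → {ball_in(b4,rmC), free(left), robot_in(rmC)}

== RESULT ==
["ball_in(b4,rmC)", "free(left)", "robot_in(rmC)"]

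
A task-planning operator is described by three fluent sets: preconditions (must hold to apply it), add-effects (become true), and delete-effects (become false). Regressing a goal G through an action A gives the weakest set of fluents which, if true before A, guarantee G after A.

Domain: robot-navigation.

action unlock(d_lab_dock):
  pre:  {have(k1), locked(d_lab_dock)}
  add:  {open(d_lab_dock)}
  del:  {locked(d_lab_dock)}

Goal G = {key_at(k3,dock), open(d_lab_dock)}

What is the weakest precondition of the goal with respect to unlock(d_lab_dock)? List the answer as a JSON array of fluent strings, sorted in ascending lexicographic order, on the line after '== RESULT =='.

Regress:
  G ∩ del = {}  (empty — regression defined)
  G \ add = {key_at(k3,dock), open(d_lab_dock)} \ {open(d_lab_dock)} = {key_at(k3,dock)}
  ∪ pre   = {key_at(k3,dock)} ∪ {have(k1), locked(d_lab_dock)}
          = {have(k1), key_at(k3,dock), locked(d_lab_dock)}

== RESULT ==
["have(k1)", "key_at(k3,dock)", "locked(d_lab_dock)"]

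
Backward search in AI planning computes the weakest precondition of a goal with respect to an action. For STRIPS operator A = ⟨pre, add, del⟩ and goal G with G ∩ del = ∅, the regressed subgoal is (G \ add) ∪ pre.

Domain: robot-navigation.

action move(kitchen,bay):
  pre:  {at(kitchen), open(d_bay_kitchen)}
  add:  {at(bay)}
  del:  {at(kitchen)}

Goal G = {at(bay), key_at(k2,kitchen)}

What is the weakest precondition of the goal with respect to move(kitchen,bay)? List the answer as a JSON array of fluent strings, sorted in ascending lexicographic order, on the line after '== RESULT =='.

Regress:
  G ∩ del = {}  (empty — regression defined)
  G \ add = {at(bay), key_at(k2,kitchen)} \ {at(bay)} = {key_at(k2,kitchen)}
  ∪ pre   = {key_at(k2,kitchen)} ∪ {at(kitchen), open(d_bay_kitchen)}
          = {at(kitchen), key_at(k2,kitchen), open(d_bay_kitchen)}

== RESULT ==
["at(kitchen)", "key_at(k2,kitchen)", "open(d_bay_kitchen)"]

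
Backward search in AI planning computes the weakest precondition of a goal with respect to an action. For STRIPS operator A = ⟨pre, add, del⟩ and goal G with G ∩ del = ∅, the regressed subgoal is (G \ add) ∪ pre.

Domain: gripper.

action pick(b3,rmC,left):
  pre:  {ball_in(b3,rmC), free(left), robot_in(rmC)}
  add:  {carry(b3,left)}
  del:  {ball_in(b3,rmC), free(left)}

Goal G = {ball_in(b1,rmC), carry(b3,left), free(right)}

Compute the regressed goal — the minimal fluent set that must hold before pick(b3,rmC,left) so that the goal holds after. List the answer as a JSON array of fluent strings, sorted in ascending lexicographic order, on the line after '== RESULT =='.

Regress:
  G ∩ del = {}  (empty — regression defined)
  G \ add = {ball_in(b1,rmC), carry(b3,left), free(right)} \ {carry(b3,left)} = {ball_in(b1,rmC), free(right)}
  ∪ pre   = {ball_in(b1,rmC), free(right)} ∪ {ball_in(b3,rmC), free(left), robot_in(rmC)}
          = {ball_in(b1,rmC), ball_in(b3,rmC), free(left), free(right), robot_in(rmC)}

== RESULT ==
["ball_in(b1,rmC)", "ball_in(b3,rmC)", "free(left)", "free(right)", "robot_in(rmC)"]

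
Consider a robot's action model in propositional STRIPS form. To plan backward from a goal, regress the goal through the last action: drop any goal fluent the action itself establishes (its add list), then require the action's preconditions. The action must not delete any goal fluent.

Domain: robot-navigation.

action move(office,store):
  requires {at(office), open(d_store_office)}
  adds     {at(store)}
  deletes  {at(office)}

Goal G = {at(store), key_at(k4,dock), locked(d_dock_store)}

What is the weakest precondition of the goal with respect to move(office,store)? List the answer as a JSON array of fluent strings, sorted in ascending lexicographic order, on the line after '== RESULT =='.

Regress:
  G ∩ del = {}  (empty — regression defined)
  G \ add = {at(store), key_at(k4,dock), locked(d_dock_store)} \ {at(store)} = {key_at(k4,dock), locked(d_dock_store)}
  ∪ pre   = {key_at(k4,dock), locked(d_dock_store)} ∪ {at(office), open(d_store_office)}
          = {at(office), key_at(k4,dock), locked(d_dock_store), open(d_store_office)}

== RESULT ==
["at(office)", "key_at(k4,dock)", "locked(d_dock_store)", "open(d_store_office)"]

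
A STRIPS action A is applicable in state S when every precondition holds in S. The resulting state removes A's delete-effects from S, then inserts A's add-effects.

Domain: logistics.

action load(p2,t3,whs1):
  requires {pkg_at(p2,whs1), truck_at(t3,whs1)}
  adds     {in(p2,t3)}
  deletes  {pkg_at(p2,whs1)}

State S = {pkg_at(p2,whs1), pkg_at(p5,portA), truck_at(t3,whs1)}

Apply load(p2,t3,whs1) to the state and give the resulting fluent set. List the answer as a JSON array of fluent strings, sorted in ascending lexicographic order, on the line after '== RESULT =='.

Progress:
  pre ⊆ S: {pkg_at(p2,whs1), truck_at(t3,whs1)} ⊆ S  — applicable
  S \ del = {pkg_at(p5,portA), truck_at(t3,whs1)}
  ∪ add   = {in(p2,t3), pkg_at(p5,portA), truck_at(t3,whs1)}

== RESULT ==
["in(p2,t3)", "pkg_at(p5,portA)", "truck_at(t3,whs1)"]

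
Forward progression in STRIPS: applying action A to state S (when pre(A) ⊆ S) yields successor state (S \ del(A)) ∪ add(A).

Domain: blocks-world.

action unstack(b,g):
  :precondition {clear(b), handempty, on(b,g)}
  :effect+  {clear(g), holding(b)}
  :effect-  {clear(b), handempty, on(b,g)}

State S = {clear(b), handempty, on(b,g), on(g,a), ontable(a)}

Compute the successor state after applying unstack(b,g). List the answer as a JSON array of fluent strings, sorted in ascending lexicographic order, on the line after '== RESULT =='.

Compute (S \ del) ∪ add:
  pre ⊆ S: {clear(b), handempty, on(b,g)} ⊆ S  — applicable
  S \ del = {on(g,a), ontable(a)}
  ∪ add   = {clear(g), holding(b), on(g,a), ontable(a)}

== RESULT ==
["clear(g)", "holding(b)", "on(g,a)", "ontable(a)"]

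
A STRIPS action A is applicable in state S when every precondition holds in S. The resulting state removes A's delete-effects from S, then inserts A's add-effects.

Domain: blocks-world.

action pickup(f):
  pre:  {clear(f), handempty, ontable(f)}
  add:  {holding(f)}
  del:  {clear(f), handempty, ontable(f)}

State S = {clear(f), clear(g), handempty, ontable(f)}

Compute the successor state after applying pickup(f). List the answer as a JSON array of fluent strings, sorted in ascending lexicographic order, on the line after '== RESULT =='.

Progress:
  pre ⊆ S: {clear(f), handempty, ontable(f)} ⊆ S  — applicable
  S \ del = {clear(g)}
  ∪ add   = {clear(g), holding(f)}

== RESULT ==
["clear(g)", "holding(f)"]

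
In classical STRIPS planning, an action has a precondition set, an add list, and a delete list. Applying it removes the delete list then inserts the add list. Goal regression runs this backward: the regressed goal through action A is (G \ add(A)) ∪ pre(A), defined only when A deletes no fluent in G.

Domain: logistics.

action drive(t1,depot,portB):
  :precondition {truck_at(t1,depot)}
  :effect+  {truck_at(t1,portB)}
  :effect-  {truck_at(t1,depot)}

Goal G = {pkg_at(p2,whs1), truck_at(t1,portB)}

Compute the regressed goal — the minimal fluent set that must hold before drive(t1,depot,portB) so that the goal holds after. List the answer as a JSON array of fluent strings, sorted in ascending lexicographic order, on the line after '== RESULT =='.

Compute (G \ add) ∪ pre:
  G ∩ del = {}  (empty — regression defined)
  G \ add = {pkg_at(p2,whs1), truck_at(t1,portB)} \ {truck_at(t1,portB)} = {pkg_at(p2,whs1)}
  ∪ pre   = {pkg_at(p2,whs1)} ∪ {truck_at(t1,depot)}
          = {pkg_at(p2,whs1), truck_at(t1,depot)}

== RESULT ==
["pkg_at(p2,whs1)", "truck_at(t1,depot)"]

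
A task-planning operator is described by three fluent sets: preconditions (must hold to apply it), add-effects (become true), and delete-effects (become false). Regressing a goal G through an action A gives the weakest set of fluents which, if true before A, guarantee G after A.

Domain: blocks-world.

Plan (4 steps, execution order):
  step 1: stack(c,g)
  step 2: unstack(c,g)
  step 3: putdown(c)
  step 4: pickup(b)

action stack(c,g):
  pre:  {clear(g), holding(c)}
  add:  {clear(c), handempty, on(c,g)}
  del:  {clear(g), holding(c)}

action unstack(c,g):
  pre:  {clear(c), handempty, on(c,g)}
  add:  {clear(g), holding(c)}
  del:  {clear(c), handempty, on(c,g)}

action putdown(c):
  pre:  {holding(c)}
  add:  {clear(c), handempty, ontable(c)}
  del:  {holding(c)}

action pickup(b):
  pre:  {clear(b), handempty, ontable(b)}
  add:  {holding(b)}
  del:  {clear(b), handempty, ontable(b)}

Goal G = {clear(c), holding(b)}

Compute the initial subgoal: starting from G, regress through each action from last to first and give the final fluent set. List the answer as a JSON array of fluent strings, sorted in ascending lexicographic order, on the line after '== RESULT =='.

Work backward from the goal:
  through step 4 (pickup(b)): drop {holding(b)}, keep {clear(c)}, require {clear(b), handempty, ontable(b)}
    → {clear(b), clear(c), handempty, ontable(b)}
  through step 3 (putdown(c)): drop {clear(c), handempty}, keep {clear(b), ontable(b)}, require {holding(c)}
    → {clear(b), holding(c), ontable(b)}
  through step 2 (unstack(c,g)): drop {holding(c)}, keep {clear(b), ontable(b)}, require {clear(c), handempty, on(c,g)}
    → {clear(b), clear(c), handempty, on(c,g), ontable(b)}
  through step 1 (stack(c,g)): drop {clear(c), handempty, on(c,g)}, keep {clear(b), ontable(b)}, require {clear(g), holding(c)}
    → {clear(b), clear(g), holding(c), ontable(b)}

== RESULT ==
["clear(b)", "clear(g)", "holding(c)", "ontable(b)"]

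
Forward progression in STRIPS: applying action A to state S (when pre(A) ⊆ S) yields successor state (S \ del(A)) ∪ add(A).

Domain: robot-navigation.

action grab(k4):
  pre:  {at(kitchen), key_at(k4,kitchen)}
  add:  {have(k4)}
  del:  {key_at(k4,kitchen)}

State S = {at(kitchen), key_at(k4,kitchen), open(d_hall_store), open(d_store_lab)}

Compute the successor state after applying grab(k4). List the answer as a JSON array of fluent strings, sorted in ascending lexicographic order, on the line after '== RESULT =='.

Progress:
  pre ⊆ S: {at(kitchen), key_at(k4,kitchen)} ⊆ S  — applicable
  S \ del = {at(kitchen), open(d_hall_store), open(d_store_lab)}
  ∪ add   = {at(kitchen), have(k4), open(d_hall_store), open(d_store_lab)}

== RESULT ==
["at(kitchen)", "have(k4)", "open(d_hall_store)", "open(d_store_lab)"]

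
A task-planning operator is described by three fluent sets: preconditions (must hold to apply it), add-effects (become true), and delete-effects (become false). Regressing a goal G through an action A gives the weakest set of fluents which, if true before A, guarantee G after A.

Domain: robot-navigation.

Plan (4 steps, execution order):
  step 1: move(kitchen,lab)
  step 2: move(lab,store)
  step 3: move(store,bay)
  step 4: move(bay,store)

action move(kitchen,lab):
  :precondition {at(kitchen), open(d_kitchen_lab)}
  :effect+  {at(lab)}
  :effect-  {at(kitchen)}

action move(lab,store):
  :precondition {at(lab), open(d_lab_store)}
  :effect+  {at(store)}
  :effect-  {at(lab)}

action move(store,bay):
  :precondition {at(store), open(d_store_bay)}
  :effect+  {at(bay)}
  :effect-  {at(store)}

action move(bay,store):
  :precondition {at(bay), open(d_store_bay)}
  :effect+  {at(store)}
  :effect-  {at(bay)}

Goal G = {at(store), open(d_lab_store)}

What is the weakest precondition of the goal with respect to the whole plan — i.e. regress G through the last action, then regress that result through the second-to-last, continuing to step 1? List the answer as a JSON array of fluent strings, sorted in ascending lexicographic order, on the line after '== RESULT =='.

Work backward from the goal:
  through step 4 (move(bay,store)): drop {at(store)}, keep {open(d_lab_store)}, require {at(bay), open(d_store_bay)}
    → {at(bay), open(d_lab_store), open(d_store_bay)}
  through step 3 (move(store,bay)): drop {at(bay)}, keep {open(d_lab_store), open(d_store_bay)}, require {at(store), open(d_store_bay)}
    → {at(store), open(d_lab_store), open(d_store_bay)}
  through step 2 (move(lab,store)): drop {at(store)}, keep {open(d_lab_store), open(d_store_bay)}, require {at(lab), open(d_lab_store)}
    → {at(lab), open(d_lab_store), open(d_store_bay)}
  through step 1 (move(kitchen,lab)): drop {at(lab)}, keep {open(d_lab_store), open(d_store_bay)}, require {at(kitchen), open(d_kitchen_lab)}
    → {at(kitchen), open(d_kitchen_lab), open(d_lab_store), open(d_store_bay)}

== RESULT ==
["at(kitchen)", "open(d_kitchen_lab)", "open(d_lab_store)", "open(d_store_bay)"]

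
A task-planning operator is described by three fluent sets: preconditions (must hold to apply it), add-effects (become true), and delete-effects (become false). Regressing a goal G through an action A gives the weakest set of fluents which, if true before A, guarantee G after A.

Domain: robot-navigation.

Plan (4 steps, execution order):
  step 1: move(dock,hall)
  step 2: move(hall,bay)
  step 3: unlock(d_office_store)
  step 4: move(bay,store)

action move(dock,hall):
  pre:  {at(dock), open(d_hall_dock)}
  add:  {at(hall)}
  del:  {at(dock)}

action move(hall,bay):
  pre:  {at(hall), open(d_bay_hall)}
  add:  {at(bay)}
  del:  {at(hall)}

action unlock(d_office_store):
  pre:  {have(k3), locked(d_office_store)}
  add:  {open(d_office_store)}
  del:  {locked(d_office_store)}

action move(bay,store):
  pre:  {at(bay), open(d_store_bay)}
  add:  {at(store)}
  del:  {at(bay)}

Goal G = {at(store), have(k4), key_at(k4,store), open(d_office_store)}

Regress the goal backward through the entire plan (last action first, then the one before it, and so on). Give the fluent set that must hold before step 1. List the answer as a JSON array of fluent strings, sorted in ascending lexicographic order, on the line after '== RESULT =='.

Work backward from the goal:
  through step 4 (move(bay,store)): drop {at(store)}, keep {have(k4), key_at(k4,store), open(d_office_store)}, require {at(bay), open(d_store_bay)}
    → {at(bay), have(k4), key_at(k4,store), open(d_office_store), open(d_store_bay)}
  through step 3 (unlock(d_office_store)): drop {open(d_office_store)}, keep {at(bay), have(k4), key_at(k4,store), open(d_store_bay)}, require {have(k3), locked(d_office_store)}
    → {at(bay), have(k3), have(k4), key_at(k4,store), locked(d_office_store), open(d_store_bay)}
  through step 2 (move(hall,bay)): drop {at(bay)}, keep {have(k3), have(k4), key_at(k4,store), locked(d_office_store), open(d_store_bay)}, require {at(hall), open(d_bay_hall)}
    → {at(hall), have(k3), have(k4), key_at(k4,store), locked(d_office_store), open(d_bay_hall), open(d_store_bay)}
  through step 1 (move(dock,hall)): drop {at(hall)}, keep {have(k3), have(k4), key_at(k4,store), locked(d_office_store), open(d_bay_hall), open(d_store_bay)}, require {at(dock), open(d_hall_dock)}
    → {at(dock), have(k3), have(k4), key_at(k4,store), locked(d_office_store), open(d_bay_hall), open(d_hall_dock), open(d_store_bay)}

== RESULT ==
["at(dock)", "have(k3)", "have(k4)", "key_at(k4,store)", "locked(d_office_store)", "open(d_bay_hall)", "open(d_hall_dock)", "open(d_store_bay)"]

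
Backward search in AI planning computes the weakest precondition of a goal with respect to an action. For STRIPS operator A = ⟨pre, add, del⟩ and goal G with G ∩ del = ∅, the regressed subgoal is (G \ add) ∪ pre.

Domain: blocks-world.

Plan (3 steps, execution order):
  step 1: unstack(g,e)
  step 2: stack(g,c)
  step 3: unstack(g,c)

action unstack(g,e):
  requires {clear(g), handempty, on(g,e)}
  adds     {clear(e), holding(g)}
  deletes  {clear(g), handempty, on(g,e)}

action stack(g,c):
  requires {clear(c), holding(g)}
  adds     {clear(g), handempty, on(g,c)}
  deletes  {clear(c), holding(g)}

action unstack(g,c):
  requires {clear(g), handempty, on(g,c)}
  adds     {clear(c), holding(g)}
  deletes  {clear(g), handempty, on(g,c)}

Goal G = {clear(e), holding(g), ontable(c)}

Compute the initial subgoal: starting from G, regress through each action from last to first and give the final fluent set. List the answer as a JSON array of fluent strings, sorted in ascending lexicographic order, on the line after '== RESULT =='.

Work backward from the goal:
  through step 3 (unstack(g,c)): drop {holding(g)}, keep {clear(e), ontable(c)}, require {clear(g), handempty, on(g,c)}
    → {clear(e), clear(g), handempty, on(g,c), ontable(c)}
  through step 2 (stack(g,c)): drop {clear(g), handempty, on(g,c)}, keep {clear(e), ontable(c)}, require {clear(c), holding(g)}
    → {clear(c), clear(e), holding(g), ontable(c)}
  through step 1 (unstack(g,e)): drop {clear(e), holding(g)}, keep {clear(c), ontable(c)}, require {clear(g), handempty, on(g,e)}
    → {clear(c), clear(g), handempty, on(g,e), ontable(c)}

== RESULT ==
["clear(c)", "clear(g)", "handempty", "on(g,e)", "ontable(c)"]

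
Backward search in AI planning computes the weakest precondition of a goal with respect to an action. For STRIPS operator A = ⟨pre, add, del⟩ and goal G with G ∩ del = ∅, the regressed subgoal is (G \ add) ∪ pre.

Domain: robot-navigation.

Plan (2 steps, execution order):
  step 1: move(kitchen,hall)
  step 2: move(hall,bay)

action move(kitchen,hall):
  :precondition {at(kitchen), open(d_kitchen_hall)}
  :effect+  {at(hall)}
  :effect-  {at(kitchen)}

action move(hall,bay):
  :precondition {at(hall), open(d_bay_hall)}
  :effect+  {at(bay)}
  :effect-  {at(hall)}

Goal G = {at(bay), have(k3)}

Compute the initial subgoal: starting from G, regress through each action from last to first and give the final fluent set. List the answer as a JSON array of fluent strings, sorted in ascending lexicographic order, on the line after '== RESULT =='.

Regress step by step:
  through step 2 (move(hall,bay)): drop {at(bay)}, keep {have(k3)}, require {at(hall), open(d_bay_hall)}
    → {at(hall), have(k3), open(d_bay_hall)}
  through step 1 (move(kitchen,hall)): drop {at(hall)}, keep {have(k3), open(d_bay_hall)}, require {at(kitchen), open(d_kitchen_hall)}
    → {at(kitchen), have(k3), open(d_bay_hall), open(d_kitchen_hall)}

== RESULT ==
["at(kitchen)", "have(k3)", "open(d_bay_hall)", "open(d_kitchen_hall)"]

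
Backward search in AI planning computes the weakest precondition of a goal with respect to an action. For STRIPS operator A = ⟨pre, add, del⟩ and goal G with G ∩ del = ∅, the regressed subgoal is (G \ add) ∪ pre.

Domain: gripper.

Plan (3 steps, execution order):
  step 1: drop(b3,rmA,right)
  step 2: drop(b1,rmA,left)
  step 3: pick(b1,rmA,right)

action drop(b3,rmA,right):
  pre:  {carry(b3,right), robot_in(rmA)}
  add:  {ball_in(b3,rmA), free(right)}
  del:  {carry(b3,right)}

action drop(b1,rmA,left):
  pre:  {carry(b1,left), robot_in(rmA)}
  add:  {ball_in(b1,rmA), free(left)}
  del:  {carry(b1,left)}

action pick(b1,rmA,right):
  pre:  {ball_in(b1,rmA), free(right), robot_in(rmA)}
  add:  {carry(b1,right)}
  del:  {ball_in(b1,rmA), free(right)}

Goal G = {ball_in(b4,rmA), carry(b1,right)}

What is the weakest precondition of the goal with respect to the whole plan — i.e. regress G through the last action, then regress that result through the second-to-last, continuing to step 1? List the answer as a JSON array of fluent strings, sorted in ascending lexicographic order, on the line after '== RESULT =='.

Work backward from the goal:
  through step 3 (pick(b1,rmA,right)): drop {carry(b1,right)}, keep {ball_in(b4,rmA)}, require {ball_in(b1,rmA), free(right), robot_in(rmA)}
    → {ball_in(b1,rmA), ball_in(b4,rmA), free(right), robot_in(rmA)}
  through step 2 (drop(b1,rmA,left)): drop {ball_in(b1,rmA)}, keep {ball_in(b4,rmA), free(right), robot_in(rmA)}, require {carry(b1,left), robot_in(rmA)}
    → {ball_in(b4,rmA), carry(b1,left), free(right), robot_in(rmA)}
  through step 1 (drop(b3,rmA,right)): drop {free(right)}, keep {ball_in(b4,rmA), carry(b1,left), robot_in(rmA)}, require {carry(b3,right), robot_in(rmA)}
    → {ball_in(b4,rmA), carry(b1,left), carry(b3,right), robot_in(rmA)}

== RESULT ==
["ball_in(b4,rmA)", "carry(b1,left)", "carry(b3,right)", "robot_in(rmA)"]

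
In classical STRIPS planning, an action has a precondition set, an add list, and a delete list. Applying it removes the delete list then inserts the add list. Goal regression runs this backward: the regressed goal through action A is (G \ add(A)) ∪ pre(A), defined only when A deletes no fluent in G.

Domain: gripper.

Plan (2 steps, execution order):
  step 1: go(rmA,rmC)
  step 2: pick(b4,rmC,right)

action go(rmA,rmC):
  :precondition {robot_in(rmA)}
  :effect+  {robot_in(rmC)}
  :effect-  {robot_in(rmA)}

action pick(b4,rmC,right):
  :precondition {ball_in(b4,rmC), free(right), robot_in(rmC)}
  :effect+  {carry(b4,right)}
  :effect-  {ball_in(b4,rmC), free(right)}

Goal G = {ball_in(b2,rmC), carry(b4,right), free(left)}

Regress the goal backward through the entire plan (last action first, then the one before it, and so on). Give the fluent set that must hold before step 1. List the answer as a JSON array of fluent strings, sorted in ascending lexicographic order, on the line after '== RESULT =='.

Regress step by step:
  through step 2 (pick(b4,rmC,right)): drop {carry(b4,right)}, keep {ball_in(b2,rmC), free(left)}, require {ball_in(b4,rmC), free(right), robot_in(rmC)}
    → {ball_in(b2,rmC), ball_in(b4,rmC), free(left), free(right), robot_in(rmC)}
  through step 1 (go(rmA,rmC)): drop {robot_in(rmC)}, keep {ball_in(b2,rmC), ball_in(b4,rmC), free(left), free(right)}, require {robot_in(rmA)}
    → {ball_in(b2,rmC), ball_in(b4,rmC), free(left), free(right), robot_in(rmA)}

== RESULT ==
["ball_in(b2,rmC)", "ball_in(b4,rmC)", "free(left)", "free(right)", "robot_in(rmA)"]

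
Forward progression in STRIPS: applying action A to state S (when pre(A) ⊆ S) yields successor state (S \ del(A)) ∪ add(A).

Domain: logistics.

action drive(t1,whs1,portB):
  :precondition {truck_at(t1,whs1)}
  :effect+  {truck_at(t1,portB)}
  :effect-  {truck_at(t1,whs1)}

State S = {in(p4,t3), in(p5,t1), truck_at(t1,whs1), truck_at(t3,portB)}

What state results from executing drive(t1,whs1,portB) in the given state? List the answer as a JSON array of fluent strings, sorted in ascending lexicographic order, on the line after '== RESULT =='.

Compute (S \ del) ∪ add:
  pre ⊆ S: {truck_at(t1,whs1)} ⊆ S  — applicable
  S \ del = {in(p4,t3), in(p5,t1), truck_at(t3,portB)}
  ∪ add   = {in(p4,t3), in(p5,t1), truck_at(t1,portB), truck_at(t3,portB)}

== RESULT ==
["in(p4,t3)", "in(p5,t1)", "truck_at(t1,portB)", "truck_at(t3,portB)"]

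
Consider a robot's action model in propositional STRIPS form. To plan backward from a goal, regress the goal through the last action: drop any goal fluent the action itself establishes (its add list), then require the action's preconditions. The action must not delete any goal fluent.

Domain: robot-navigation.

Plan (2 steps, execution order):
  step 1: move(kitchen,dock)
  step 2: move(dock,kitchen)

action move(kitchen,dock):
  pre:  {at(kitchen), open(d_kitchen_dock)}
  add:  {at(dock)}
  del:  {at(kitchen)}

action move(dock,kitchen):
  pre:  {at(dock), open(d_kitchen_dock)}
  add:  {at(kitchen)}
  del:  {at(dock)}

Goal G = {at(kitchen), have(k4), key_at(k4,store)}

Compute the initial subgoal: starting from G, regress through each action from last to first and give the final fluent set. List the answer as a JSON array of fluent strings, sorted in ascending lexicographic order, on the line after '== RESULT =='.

Work backward from the goal:
  through step 2 (move(dock,kitchen)): drop {at(kitchen)}, keep {have(k4), key_at(k4,store)}, require {at(dock), open(d_kitchen_dock)}
    → {at(dock), have(k4), key_at(k4,store), open(d_kitchen_dock)}
  through step 1 (move(kitchen,dock)): drop {at(dock)}, keep {have(k4), key_at(k4,store), open(d_kitchen_dock)}, require {at(kitchen), open(d_kitchen_dock)}
    → {at(kitchen), have(k4), key_at(k4,store), open(d_kitchen_dock)}

== RESULT ==
["at(kitchen)", "have(k4)", "key_at(k4,store)", "open(d_kitchen_dock)"]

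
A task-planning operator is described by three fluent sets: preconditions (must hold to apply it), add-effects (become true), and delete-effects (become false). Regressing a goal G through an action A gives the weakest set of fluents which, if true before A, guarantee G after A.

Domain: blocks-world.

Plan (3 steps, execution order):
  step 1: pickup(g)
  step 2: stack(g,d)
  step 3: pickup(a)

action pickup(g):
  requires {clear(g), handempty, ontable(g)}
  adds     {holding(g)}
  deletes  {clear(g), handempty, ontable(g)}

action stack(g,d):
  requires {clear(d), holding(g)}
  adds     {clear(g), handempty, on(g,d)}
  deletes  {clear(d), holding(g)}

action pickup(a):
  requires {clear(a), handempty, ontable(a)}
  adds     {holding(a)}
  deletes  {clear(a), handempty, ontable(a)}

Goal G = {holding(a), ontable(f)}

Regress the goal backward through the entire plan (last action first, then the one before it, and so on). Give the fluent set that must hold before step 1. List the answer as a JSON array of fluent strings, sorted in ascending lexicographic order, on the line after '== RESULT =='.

Regress step by step:
  through step 3 (pickup(a)): drop {holding(a)}, keep {ontable(f)}, require {clear(a), handempty, ontable(a)}
    → {clear(a), handempty, ontable(a), ontable(f)}
  through step 2 (stack(g,d)): drop {handempty}, keep {clear(a), ontable(a), ontable(f)}, require {clear(d), holding(g)}
    → {clear(a), clear(d), holding(g), ontable(a), ontable(f)}
  through step 1 (pickup(g)): drop {holding(g)}, keep {clear(a), clear(d), ontable(a), ontable(f)}, require {clear(g), handempty, ontable(g)}
    → {clear(a), clear(d), clear(g), handempty, ontable(a), ontable(f), ontable(g)}

== RESULT ==
["clear(a)", "clear(d)", "clear(g)", "handempty", "ontable(a)", "ontable(f)", "ontable(g)"]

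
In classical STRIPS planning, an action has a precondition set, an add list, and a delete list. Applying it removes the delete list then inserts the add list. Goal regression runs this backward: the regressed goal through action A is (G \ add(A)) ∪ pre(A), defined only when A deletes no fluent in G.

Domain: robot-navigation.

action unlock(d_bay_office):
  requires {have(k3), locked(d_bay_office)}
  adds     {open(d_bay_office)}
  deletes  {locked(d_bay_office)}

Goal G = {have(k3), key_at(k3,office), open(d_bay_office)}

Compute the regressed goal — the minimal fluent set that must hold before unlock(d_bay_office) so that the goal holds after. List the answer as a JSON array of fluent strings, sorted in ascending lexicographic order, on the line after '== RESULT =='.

Regress:
  G ∩ del = {}  (empty — regression defined)
  G \ add = {have(k3), key_at(k3,office), open(d_bay_office)} \ {open(d_bay_office)} = {have(k3), key_at(k3,office)}
  ∪ pre   = {have(k3), key_at(k3,office)} ∪ {have(k3), locked(d_bay_office)}
          = {have(k3), key_at(k3,office), locked(d_bay_office)}

== RESULT ==
["have(k3)", "key_at(k3,office)", "locked(d_bay_office)"]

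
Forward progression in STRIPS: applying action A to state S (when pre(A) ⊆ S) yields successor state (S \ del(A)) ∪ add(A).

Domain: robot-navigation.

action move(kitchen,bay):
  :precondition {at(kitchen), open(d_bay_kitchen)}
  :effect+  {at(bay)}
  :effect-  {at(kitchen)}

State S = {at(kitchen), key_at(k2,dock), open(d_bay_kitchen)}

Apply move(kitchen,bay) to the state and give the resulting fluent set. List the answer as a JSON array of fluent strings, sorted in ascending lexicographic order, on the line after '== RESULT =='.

Progress:
  pre ⊆ S: {at(kitchen), open(d_bay_kitchen)} ⊆ S  — applicable
  S \ del = {key_at(k2,dock), open(d_bay_kitchen)}
  ∪ add   = {at(bay), key_at(k2,dock), open(d_bay_kitchen)}

== RESULT ==
["at(bay)", "key_at(k2,dock)", "open(d_bay_kitchen)"]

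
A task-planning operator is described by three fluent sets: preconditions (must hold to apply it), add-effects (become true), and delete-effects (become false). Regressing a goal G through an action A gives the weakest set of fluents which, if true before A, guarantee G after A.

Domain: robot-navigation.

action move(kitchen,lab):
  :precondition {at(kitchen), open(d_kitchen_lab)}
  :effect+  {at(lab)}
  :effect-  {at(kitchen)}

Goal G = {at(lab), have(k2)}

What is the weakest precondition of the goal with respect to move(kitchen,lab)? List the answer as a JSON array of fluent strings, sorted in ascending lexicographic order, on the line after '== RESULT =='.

Compute (G \ add) ∪ pre:
  G ∩ del = {}  (empty — regression defined)
  G \ add = {at(lab), have(k2)} \ {at(lab)} = {have(k2)}
  ∪ pre   = {have(k2)} ∪ {at(kitchen), open(d_kitchen_lab)}
          = {at(kitchen), have(k2), open(d_kitchen_lab)}

== RESULT ==
["at(kitchen)", "have(k2)", "open(d_kitchen_lab)"]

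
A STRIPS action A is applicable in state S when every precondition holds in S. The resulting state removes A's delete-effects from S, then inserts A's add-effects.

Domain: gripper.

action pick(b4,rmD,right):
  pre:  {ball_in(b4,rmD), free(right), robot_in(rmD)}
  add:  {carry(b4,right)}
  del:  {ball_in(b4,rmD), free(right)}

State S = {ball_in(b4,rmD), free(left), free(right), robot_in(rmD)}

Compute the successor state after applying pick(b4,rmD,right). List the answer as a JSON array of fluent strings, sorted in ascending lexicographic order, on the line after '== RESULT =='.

Compute (S \ del) ∪ add:
  pre ⊆ S: {ball_in(b4,rmD), free(right), robot_in(rmD)} ⊆ S  — applicable
  S \ del = {free(left), robot_in(rmD)}
  ∪ add   = {carry(b4,right), free(left), robot_in(rmD)}

== RESULT ==
["carry(b4,right)", "free(left)", "robot_in(rmD)"]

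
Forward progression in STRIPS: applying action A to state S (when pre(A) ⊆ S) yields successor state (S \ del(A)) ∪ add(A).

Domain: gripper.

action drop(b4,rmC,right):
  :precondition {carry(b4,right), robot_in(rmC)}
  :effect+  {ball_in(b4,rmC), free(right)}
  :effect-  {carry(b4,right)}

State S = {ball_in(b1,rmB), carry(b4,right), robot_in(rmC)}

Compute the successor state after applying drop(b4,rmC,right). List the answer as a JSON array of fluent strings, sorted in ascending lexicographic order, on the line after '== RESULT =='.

Progress:
  pre ⊆ S: {carry(b4,right), robot_in(rmC)} ⊆ S  — applicable
  S \ del = {ball_in(b1,rmB), robot_in(rmC)}
  ∪ add   = {ball_in(b1,rmB), ball_in(b4,rmC), free(right), robot_in(rmC)}

== RESULT ==
["ball_in(b1,rmB)", "ball_in(b4,rmC)", "free(right)", "robot_in(rmC)"]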